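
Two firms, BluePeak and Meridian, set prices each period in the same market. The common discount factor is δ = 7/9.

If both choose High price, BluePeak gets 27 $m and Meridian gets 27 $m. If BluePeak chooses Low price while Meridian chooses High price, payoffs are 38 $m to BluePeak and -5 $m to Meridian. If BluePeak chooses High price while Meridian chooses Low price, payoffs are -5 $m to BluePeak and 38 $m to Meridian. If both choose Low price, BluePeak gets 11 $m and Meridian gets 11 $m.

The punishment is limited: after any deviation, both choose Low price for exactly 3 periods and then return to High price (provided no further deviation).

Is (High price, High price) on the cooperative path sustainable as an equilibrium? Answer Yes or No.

Yes

Comparing payoff streams over the 4 periods until play realigns: cooperate → 27(1+δ+…+δ^3); deviate → 38 + 11(δ+…+δ^3).
Cooperation is sustained iff (27−11)(δ+…+δ^3) ≥ 38−27.
δ+…+δ^3 = 7/9·(1−(7/9)^3)/(1−7/9) = 1.8532, and (38−27)/(27−11) = 0.6875.
1.8532 ≥ 0.6875, so cooperation is sustainable.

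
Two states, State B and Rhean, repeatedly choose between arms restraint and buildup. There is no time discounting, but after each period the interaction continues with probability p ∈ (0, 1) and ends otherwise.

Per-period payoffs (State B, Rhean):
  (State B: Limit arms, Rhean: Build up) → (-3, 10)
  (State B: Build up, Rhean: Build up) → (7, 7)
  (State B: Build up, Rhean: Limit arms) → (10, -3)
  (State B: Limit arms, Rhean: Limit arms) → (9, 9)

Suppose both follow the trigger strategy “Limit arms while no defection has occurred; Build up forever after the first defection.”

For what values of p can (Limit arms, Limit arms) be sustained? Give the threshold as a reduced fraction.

Expected cooperation value is 9 + p·9 + p²·9 + … = 9/(1−p); deviation gives 10 + p·7/(1−p).
9 ≥ 10(1−p) + 7p ⇒ 3p ≥ 1 ⇒ p ≥ 1/3.

1/3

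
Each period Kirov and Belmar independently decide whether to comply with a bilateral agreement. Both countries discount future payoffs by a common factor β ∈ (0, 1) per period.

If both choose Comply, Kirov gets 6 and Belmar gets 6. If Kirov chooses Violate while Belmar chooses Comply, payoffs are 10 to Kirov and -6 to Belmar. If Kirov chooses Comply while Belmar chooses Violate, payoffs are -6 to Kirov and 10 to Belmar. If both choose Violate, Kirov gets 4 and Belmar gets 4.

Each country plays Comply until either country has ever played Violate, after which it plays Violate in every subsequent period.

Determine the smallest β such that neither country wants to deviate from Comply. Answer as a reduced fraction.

2/3

Under grim trigger the critical discount factor is (T−C)/(T−P) with T = 10, C = 6, P = 4.
β* = (10−6)/(10−4) = 4/6 = 2/3.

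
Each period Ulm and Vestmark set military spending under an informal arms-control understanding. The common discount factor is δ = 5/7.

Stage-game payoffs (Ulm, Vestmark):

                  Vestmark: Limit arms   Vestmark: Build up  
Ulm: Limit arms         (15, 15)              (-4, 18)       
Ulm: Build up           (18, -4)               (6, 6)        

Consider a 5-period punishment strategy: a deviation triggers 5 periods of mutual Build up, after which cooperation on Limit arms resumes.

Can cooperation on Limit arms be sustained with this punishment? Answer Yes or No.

Yes

IC: δ+…+δ^5 ≥ (18−15)/(15−6) = 1/3.
At δ = 5/7: partial sum = 2.0352 ≥ 0.3333. Cooperation sustainable.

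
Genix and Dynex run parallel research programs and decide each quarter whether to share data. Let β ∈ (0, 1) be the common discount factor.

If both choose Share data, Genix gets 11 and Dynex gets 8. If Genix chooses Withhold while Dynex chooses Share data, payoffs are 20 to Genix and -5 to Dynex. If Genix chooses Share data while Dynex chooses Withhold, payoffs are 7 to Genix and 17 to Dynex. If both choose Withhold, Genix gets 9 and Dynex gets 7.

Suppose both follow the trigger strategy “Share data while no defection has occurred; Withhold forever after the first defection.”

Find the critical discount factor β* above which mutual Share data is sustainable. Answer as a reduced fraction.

For Genix: deviation gain 20−11 = 9, per-period punishment loss 11−9 = 2. IC gives β ≥ 9/11.
For Dynex: gain 9, loss 1 per period, so β ≥ 9/10.
The tighter constraint is Dynex's, so cooperation needs β ≥ 9/10.

9/10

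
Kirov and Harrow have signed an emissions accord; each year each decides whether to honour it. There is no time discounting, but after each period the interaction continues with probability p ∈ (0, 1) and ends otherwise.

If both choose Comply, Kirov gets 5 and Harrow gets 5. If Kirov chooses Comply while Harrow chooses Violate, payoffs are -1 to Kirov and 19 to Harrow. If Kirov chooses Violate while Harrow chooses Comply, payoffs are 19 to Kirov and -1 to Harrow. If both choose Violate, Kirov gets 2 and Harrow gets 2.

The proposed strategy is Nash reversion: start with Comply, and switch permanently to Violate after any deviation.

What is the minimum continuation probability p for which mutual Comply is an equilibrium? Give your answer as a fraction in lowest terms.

With no time discounting, the continuation probability p plays the role of the discount factor.
Grim-trigger IC: 5/(1−p) ≥ 19 + 2p/(1−p) ⇒ p ≥ (19−5)/(19−2) = 14/17.

14/17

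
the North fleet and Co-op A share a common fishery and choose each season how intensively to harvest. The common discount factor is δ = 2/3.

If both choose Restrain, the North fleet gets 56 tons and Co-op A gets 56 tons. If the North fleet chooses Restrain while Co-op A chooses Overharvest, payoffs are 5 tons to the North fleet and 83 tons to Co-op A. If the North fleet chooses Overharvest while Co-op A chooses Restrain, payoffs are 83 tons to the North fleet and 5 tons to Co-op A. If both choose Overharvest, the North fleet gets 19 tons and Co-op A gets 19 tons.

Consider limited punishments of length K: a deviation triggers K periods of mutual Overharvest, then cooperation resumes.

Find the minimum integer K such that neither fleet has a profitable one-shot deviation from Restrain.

2

IC: δ(1−δ^K)/(1−δ) ≥ (83−56)/(56−19) = 27/37.
With δ = 2/3: need 1 − δ^K ≥ 27/37·(1−2/3)/(2/3), i.e. δ^K ≤ 0.6351.
Since (2/3)^1 = 0.6667 and (2/3)^2 = 0.4444, the smallest such K is 2.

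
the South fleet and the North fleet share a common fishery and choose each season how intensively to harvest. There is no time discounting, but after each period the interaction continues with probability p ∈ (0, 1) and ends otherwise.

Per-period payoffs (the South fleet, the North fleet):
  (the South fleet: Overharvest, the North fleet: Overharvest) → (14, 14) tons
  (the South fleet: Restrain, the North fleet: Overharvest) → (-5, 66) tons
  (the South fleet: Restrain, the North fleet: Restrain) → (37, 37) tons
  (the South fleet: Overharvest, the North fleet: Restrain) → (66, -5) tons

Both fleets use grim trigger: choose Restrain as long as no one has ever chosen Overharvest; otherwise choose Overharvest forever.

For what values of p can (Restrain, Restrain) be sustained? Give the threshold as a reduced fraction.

29/52

With no time discounting, the continuation probability p plays the role of the discount factor.
Grim-trigger IC: 37/(1−p) ≥ 66 + 14p/(1−p) ⇒ p ≥ (66−37)/(66−14) = 29/52.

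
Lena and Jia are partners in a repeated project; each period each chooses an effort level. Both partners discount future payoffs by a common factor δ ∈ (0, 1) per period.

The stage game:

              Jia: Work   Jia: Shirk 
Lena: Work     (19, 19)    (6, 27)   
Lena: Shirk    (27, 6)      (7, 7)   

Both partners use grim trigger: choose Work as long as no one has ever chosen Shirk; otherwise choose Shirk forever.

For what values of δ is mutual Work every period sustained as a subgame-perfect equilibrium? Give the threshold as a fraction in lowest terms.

2/5

One-period gain from deviating is 27 − 19 = 8. The loss is 19 − 7 = 12 in every subsequent period, with present value 12·δ/(1−δ).
Deviation is unprofitable when 12·δ/(1−δ) ≥ 8, i.e. δ/(1−δ) ≥ 2/3.
Equivalently δ ≥ 8/(8+12) = 2/5.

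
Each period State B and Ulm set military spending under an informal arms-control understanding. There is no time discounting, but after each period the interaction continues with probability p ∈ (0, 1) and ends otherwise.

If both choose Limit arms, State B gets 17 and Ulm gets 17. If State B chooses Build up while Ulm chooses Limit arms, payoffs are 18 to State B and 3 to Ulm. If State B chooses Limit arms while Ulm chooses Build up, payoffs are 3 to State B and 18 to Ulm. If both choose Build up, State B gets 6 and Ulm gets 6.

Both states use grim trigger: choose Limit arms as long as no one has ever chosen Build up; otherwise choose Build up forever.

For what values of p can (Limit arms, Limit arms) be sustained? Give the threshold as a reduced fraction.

With no time discounting, the continuation probability p plays the role of the discount factor.
Grim-trigger IC: 17/(1−p) ≥ 18 + 6p/(1−p) ⇒ p ≥ (18−17)/(18−6) = 1/12.

1/12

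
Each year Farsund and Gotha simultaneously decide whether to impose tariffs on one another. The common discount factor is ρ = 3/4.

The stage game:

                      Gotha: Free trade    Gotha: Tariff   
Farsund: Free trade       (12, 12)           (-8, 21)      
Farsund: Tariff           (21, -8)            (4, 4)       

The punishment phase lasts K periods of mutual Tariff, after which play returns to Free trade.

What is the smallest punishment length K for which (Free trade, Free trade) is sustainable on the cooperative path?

2

No profitable deviation requires (12−4)(ρ+…+ρ^K) ≥ 21−12, i.e. ρ+…+ρ^K ≥ 9/8 ≈ 1.1250.
With ρ = 3/4, the partial sums are K=1: 0.7500, K=2: 1.3125.
K = 2 is the first length at which the sum reaches 1.1250.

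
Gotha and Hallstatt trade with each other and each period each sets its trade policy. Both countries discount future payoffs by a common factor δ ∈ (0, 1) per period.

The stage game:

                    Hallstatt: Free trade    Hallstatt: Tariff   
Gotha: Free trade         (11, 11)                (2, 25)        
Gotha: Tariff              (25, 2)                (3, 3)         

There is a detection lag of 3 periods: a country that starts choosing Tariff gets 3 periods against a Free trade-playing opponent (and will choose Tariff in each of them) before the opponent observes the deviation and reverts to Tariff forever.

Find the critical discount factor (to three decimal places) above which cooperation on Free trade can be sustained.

A deviator earns 25 for 3 periods, then 3 forever; cooperating earns 11 forever. Multiplying the IC by (1−δ):
11 ≥ 25(1−δ^3) + 3δ^3, so 22·δ^3 ≥ 14 and δ^3 ≥ 7/11.
δ ≥ (7/11)^(1/3) ≈ 0.860.

0.860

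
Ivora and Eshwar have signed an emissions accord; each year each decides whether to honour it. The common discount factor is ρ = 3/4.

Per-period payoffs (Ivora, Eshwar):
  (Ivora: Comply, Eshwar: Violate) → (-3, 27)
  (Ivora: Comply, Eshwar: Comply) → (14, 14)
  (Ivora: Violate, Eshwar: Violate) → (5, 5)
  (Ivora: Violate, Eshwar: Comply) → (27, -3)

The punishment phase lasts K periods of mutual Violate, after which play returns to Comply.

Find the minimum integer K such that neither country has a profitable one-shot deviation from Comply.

No profitable deviation requires (14−5)(ρ+…+ρ^K) ≥ 27−14, i.e. ρ+…+ρ^K ≥ 13/9 ≈ 1.4444.
With ρ = 3/4, the partial sums are K=1: 0.7500, K=2: 1.3125, K=3: 1.7344.
K = 3 is the first length at which the sum reaches 1.4444.

3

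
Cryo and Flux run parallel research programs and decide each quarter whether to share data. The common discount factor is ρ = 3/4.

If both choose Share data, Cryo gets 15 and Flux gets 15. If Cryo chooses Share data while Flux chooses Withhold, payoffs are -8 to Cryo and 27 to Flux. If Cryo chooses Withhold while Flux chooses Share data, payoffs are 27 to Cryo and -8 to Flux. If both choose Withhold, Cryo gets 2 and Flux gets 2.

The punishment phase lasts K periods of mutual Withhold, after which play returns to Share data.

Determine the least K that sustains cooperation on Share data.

Need Σ_{k=1}^{K} ρ^k ≥ (27−15)/(15−2) = 0.9231 at ρ = 3/4.
At K = 1 the sum is 0.7500 < 0.9231; at K = 2 it is 1.3125 ≥ 0.9231.
So the minimum punishment length is K = 2.

2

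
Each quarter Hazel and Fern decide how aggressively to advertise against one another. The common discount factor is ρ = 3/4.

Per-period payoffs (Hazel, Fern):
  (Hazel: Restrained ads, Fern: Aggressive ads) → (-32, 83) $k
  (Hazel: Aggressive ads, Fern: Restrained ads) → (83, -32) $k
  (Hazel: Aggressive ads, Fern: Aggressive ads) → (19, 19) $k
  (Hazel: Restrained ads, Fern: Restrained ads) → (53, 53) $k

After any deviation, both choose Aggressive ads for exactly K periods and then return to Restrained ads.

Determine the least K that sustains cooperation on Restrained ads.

IC: ρ(1−ρ^K)/(1−ρ) ≥ (83−53)/(53−19) = 15/17.
With ρ = 3/4: need 1 − ρ^K ≥ 15/17·(1−3/4)/(3/4), i.e. ρ^K ≤ 0.7059.
Since (3/4)^1 = 0.7500 and (3/4)^2 = 0.5625, the smallest such K is 2.

2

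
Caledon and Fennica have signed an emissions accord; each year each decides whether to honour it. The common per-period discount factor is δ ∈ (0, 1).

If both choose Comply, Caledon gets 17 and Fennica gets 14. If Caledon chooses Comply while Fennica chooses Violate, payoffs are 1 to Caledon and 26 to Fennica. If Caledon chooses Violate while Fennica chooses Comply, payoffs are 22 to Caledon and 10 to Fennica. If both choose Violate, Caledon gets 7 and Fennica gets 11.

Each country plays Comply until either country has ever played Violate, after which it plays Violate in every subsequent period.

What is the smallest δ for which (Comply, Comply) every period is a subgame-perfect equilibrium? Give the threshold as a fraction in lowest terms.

Caledon: cooperation gives 17 each period; deviation gives 22 once then 7 forever.
  17/(1−δ) ≥ 22 + 7δ/(1−δ) ⇒ δ ≥ 5/15 = 1/3.
Fennica: cooperation gives 14 each period; deviation gives 26 once then 11 forever.
  δ ≥ 12/15 = 4/5.
Both must hold, so the binding constraint is Fennica's: δ ≥ 4/5.

4/5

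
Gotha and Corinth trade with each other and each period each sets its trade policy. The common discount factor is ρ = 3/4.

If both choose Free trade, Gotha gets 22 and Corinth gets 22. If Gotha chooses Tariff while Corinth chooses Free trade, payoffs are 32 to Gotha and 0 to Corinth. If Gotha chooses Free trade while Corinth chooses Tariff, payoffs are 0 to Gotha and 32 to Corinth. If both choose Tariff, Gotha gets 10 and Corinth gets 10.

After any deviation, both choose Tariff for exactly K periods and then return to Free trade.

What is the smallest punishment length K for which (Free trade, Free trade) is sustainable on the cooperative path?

IC: ρ(1−ρ^K)/(1−ρ) ≥ (32−22)/(22−10) = 5/6.
With ρ = 3/4: need 1 − ρ^K ≥ 5/6·(1−3/4)/(3/4), i.e. ρ^K ≤ 0.7222.
Since (3/4)^1 = 0.7500 and (3/4)^2 = 0.5625, the smallest such K is 2.

2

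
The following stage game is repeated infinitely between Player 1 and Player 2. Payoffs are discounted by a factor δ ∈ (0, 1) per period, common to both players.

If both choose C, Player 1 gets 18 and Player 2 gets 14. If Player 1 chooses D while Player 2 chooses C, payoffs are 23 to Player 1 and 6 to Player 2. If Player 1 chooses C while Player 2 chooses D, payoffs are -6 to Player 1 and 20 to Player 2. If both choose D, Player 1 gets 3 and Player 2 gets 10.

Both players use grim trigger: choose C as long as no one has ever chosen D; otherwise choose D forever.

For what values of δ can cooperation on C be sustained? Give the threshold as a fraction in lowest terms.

3/5

Player 1: cooperation gives 18 each period; deviation gives 23 once then 3 forever.
  18/(1−δ) ≥ 23 + 3δ/(1−δ) ⇒ δ ≥ 5/20 = 1/4.
Player 2: cooperation gives 14 each period; deviation gives 20 once then 10 forever.
  δ ≥ 6/10 = 3/5.
Both must hold, so the binding constraint is Player 2's: δ ≥ 3/5.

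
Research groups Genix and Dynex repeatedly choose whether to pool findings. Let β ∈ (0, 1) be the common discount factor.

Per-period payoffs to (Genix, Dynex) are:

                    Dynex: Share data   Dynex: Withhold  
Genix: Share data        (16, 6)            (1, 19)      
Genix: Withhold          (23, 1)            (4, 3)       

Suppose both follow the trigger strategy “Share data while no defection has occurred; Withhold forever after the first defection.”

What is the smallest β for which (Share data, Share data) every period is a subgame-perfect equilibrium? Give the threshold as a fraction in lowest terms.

13/16

For Genix: deviation gain 23−16 = 7, per-period punishment loss 16−4 = 12. IC gives β ≥ 7/19.
For Dynex: gain 13, loss 3 per period, so β ≥ 13/16.
The tighter constraint is Dynex's, so cooperation needs β ≥ 13/16.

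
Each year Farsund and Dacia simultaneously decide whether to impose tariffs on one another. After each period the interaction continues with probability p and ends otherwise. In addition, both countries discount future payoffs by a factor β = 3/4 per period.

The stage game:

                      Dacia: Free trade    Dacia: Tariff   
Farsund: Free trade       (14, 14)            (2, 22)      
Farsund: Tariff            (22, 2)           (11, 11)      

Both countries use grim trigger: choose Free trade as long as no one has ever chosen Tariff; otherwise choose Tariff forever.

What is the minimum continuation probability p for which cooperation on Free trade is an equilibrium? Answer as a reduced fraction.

32/33

With continuation probability p and discount β, the effective per-period discount factor is βp.
Grim-trigger IC: βp ≥ (22−14)/(22−11) = 8/11.
So p ≥ (8/11)/(3/4) = 32/33.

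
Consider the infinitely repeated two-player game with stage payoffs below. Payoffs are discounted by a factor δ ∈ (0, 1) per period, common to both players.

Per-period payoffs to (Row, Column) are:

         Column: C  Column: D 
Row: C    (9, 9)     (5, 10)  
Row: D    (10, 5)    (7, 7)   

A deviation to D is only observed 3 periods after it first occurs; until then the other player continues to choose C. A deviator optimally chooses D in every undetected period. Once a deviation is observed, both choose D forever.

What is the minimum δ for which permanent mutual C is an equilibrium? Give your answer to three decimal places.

A deviator earns 10 for 3 periods, then 7 forever; cooperating earns 9 forever. Multiplying the IC by (1−δ):
9 ≥ 10(1−δ^3) + 7δ^3, so 3·δ^3 ≥ 1 and δ^3 ≥ 1/3.
δ ≥ (1/3)^(1/3) ≈ 0.693.

0.693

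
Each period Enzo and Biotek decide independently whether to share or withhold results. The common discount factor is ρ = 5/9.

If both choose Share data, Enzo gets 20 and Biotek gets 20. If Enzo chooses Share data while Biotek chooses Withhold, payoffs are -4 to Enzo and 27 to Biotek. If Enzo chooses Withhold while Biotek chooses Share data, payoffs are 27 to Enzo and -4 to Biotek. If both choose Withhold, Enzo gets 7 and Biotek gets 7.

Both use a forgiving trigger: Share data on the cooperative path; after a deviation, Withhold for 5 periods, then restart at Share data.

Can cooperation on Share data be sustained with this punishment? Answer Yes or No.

IC: ρ+…+ρ^5 ≥ (27−20)/(20−7) = 7/13.
At ρ = 5/9: partial sum = 1.1838 ≥ 0.5385. Cooperation sustainable.

Yes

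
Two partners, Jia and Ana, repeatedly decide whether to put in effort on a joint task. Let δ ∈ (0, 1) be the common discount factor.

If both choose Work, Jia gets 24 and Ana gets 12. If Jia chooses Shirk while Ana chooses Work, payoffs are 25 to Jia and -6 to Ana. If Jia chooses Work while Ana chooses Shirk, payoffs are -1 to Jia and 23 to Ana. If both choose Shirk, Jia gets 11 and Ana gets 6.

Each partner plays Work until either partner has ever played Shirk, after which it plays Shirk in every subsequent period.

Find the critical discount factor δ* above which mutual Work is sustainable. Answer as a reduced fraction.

Jia's threshold: (25−24)/(25−11) = 1/14.
Ana's threshold: (23−12)/(23−6) = 11/17.
1/14 < 11/17, so Ana binds and δ* = 11/17.

11/17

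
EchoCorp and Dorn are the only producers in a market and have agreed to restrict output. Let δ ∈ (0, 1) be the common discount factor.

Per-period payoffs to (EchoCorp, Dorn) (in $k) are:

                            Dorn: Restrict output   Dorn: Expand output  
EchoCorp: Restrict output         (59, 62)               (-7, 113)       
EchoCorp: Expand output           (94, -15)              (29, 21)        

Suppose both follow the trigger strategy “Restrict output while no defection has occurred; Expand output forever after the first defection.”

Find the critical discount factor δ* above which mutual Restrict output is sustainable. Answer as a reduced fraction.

51/92

For EchoCorp: deviation gain 94−59 = 35, per-period punishment loss 59−29 = 30. IC gives δ ≥ 35/65 = 7/13.
For Dorn: gain 51, loss 41 per period, so δ ≥ 51/92.
The tighter constraint is Dorn's, so cooperation needs δ ≥ 51/92.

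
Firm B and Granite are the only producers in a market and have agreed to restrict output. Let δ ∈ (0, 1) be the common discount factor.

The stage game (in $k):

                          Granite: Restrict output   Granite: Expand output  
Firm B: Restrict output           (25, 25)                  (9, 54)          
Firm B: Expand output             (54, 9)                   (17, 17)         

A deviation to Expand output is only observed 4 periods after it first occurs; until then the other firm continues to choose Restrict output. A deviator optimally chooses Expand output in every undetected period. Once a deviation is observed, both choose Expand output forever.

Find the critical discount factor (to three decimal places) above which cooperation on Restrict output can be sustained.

0.941

Deviating for the 4 undetected periods gains 54−25 = 29 per period over cooperation, then loses 25−17 = 8 per period forever once punishment starts.
Gain: 29(1 + δ + … + δ^3); loss: 8·δ^4/(1−δ).
No profitable deviation ⇔ 29(1−δ^4) ≤ 8·δ^4, i.e. δ^4 ≥ 29/(29+8) = 29/37.
Hence δ ≥ (29/37)^(1/4) ≈ 0.941.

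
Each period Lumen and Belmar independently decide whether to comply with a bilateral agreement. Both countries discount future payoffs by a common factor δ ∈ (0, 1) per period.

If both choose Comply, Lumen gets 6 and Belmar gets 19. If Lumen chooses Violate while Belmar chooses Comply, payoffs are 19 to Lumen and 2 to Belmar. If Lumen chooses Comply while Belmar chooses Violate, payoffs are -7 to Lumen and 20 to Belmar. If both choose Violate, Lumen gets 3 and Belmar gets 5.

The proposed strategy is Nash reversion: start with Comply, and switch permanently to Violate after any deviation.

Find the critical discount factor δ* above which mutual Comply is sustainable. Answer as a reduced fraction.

For Lumen: deviation gain 19−6 = 13, per-period punishment loss 6−3 = 3. IC gives δ ≥ 13/16.
For Belmar: gain 1, loss 14 per period, so δ ≥ 1/15.
The tighter constraint is Lumen's, so cooperation needs δ ≥ 13/16.

13/16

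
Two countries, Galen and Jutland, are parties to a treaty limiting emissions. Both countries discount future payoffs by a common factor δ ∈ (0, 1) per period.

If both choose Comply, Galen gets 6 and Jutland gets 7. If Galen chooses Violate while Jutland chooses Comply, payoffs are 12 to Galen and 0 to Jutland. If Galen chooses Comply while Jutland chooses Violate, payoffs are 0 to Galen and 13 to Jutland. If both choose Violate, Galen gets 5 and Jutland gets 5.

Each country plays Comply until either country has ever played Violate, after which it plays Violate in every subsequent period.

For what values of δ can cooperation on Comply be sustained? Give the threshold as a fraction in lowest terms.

6/7

For Galen: deviation gain 12−6 = 6, per-period punishment loss 6−5 = 1. IC gives δ ≥ 6/7.
For Jutland: gain 6, loss 2 per period, so δ ≥ 6/8 = 3/4.
The tighter constraint is Galen's, so cooperation needs δ ≥ 6/7.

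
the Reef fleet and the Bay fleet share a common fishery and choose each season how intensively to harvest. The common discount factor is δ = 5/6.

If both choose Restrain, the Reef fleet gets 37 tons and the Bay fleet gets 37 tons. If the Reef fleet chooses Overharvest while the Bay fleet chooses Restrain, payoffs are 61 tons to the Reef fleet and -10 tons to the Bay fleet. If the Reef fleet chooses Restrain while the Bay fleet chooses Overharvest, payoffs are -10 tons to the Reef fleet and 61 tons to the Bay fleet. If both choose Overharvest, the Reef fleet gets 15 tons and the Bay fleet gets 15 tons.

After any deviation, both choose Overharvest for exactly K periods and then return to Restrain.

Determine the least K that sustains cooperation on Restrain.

2

Need Σ_{k=1}^{K} δ^k ≥ (61−37)/(37−15) = 1.0909 at δ = 5/6.
At K = 1 the sum is 0.8333 < 1.0909; at K = 2 it is 1.5278 ≥ 1.0909.
So the minimum punishment length is K = 2.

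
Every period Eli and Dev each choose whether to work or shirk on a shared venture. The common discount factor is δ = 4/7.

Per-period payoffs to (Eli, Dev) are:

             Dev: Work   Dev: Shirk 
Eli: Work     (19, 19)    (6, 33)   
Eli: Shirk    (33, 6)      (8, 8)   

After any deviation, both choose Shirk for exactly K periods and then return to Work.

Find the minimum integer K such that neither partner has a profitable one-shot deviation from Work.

Need Σ_{k=1}^{K} δ^k ≥ (33−19)/(19−8) = 1.2727 at δ = 4/7.
At K = 5 the sum is 1.2521 < 1.2727; at K = 6 it is 1.2869 ≥ 1.2727.
So the minimum punishment length is K = 6.

6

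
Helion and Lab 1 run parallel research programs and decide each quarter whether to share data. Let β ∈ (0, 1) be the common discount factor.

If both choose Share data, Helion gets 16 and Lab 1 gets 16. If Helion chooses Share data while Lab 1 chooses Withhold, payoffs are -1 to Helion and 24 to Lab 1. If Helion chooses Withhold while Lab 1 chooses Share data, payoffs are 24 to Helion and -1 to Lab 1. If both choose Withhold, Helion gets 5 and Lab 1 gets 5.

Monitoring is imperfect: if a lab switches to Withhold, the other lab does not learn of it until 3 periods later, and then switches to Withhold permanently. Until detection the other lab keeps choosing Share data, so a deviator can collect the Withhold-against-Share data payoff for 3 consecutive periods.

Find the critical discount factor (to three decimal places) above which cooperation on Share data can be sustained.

The best deviation is to choose Withhold for all 3 undetected periods, earning 24 each, then 5 forever once detected.
Deviation value: 24(1−β^3)/(1−β) + 5β^3/(1−β); cooperation value: 16/(1−β).
IC: 16 ≥ 24(1−β^3) + 5β^3 = 24 − 19β^3.
So β^3 ≥ 8/19, giving β ≥ (8/19)^(1/3) ≈ 0.750.

0.750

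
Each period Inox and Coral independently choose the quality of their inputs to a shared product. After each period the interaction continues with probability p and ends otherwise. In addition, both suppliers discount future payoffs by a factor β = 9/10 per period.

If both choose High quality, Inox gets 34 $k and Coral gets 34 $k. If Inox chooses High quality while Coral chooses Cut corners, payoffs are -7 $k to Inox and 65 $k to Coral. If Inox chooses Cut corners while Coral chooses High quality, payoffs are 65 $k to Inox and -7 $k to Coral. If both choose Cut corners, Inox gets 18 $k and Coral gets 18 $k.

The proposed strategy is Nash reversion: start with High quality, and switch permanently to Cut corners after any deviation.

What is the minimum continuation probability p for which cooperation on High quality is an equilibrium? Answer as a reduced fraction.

Expected continuation weight on next period's payoff is β·p = 9/10·p, which plays the role of the discount factor.
Cooperation requires 9/10·p ≥ (65−34)/(65−18) = 31/47, hence p ≥ 310/423.

310/423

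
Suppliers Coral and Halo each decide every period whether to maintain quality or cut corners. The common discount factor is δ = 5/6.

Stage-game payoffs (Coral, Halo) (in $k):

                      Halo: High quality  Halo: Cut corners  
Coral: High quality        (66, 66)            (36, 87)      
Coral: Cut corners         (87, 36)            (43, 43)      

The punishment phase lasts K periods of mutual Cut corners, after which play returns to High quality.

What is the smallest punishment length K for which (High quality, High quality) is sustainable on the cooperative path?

2

Need Σ_{k=1}^{K} δ^k ≥ (87−66)/(66−43) = 0.9130 at δ = 5/6.
At K = 1 the sum is 0.8333 < 0.9130; at K = 2 it is 1.5278 ≥ 0.9130.
So the minimum punishment length is K = 2.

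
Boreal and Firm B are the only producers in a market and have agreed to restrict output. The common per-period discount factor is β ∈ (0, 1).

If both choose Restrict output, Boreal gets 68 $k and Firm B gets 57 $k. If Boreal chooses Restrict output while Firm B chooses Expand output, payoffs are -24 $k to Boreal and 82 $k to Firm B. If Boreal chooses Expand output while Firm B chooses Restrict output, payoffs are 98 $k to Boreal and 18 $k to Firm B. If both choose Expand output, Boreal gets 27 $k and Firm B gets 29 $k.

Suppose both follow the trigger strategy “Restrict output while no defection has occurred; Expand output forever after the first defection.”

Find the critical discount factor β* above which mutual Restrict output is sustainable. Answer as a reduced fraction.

25/53

For Boreal: deviation gain 98−68 = 30, per-period punishment loss 68−27 = 41. IC gives β ≥ 30/71.
For Firm B: gain 25, loss 28 per period, so β ≥ 25/53.
The tighter constraint is Firm B's, so cooperation needs β ≥ 25/53.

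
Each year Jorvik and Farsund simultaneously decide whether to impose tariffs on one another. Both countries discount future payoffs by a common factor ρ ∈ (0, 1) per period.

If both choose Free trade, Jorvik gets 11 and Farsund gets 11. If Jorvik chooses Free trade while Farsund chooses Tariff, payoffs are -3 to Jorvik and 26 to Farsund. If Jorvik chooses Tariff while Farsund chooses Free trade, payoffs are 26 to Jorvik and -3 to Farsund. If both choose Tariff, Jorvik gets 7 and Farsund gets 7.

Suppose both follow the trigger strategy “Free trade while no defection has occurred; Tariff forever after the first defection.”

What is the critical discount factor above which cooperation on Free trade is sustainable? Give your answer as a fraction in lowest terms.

Cooperation forever yields 11 each period: 11/(1−ρ).
Deviating yields 26 once, then 7 forever: 26 + 7ρ/(1−ρ).
No profitable deviation requires 11/(1−ρ) ≥ 26 + 7ρ/(1−ρ).
Multiplying by (1−ρ): 11 ≥ 26(1−ρ) + 7ρ = 26 − 19ρ.
So 19ρ ≥ 15, i.e. ρ ≥ 15/19.

15/19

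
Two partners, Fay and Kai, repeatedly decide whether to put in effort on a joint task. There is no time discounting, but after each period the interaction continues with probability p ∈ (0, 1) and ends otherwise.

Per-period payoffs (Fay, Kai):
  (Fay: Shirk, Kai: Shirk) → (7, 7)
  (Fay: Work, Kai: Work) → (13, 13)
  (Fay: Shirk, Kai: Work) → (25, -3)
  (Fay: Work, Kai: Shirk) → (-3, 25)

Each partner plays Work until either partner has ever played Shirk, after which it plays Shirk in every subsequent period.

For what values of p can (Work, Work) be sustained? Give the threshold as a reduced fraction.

2/3

With no time discounting, the continuation probability p plays the role of the discount factor.
Grim-trigger IC: 13/(1−p) ≥ 25 + 7p/(1−p) ⇒ p ≥ (25−13)/(25−7) = 2/3.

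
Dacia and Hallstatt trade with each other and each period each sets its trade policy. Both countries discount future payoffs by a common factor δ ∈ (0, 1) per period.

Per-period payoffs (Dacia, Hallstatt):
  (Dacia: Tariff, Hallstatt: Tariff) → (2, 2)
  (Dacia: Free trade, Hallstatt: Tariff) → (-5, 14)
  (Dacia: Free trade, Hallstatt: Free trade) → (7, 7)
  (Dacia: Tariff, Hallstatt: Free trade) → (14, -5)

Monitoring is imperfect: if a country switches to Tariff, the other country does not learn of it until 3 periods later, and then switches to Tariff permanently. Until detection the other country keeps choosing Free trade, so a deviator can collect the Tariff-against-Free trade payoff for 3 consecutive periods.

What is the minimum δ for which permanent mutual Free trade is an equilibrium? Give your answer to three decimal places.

0.836

A deviator earns 14 for 3 periods, then 2 forever; cooperating earns 7 forever. Multiplying the IC by (1−δ):
7 ≥ 14(1−δ^3) + 2δ^3, so 12·δ^3 ≥ 7 and δ^3 ≥ 7/12.
δ ≥ (7/12)^(1/3) ≈ 0.836.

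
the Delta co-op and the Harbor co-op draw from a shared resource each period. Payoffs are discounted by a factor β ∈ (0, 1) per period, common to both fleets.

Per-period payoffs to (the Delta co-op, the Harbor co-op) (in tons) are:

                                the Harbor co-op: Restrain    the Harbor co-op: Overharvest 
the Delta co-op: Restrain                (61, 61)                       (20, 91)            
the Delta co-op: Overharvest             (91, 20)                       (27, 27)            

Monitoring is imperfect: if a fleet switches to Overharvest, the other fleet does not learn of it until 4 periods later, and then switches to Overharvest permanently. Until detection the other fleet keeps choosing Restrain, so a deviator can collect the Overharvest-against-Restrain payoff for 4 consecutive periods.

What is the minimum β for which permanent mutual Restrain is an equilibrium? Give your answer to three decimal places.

0.827

A deviator earns 91 for 4 periods, then 27 forever; cooperating earns 61 forever. Multiplying the IC by (1−β):
61 ≥ 91(1−β^4) + 27β^4, so 64·β^4 ≥ 30 and β^4 ≥ 15/32.
β ≥ (15/32)^(1/4) ≈ 0.827.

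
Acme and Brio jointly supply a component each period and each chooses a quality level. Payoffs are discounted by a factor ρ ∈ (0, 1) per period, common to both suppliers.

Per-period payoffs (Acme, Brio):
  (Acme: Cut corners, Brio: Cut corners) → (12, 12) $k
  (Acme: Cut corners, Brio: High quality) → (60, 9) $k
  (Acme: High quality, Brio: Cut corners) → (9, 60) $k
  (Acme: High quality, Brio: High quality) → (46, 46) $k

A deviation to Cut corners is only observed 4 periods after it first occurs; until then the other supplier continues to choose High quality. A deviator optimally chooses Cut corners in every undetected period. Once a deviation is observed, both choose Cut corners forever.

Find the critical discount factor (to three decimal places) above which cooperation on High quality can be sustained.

Deviating for the 4 undetected periods gains 60−46 = 14 per period over cooperation, then loses 46−12 = 34 per period forever once punishment starts.
Gain: 14(1 + ρ + … + ρ^3); loss: 34·ρ^4/(1−ρ).
No profitable deviation ⇔ 14(1−ρ^4) ≤ 34·ρ^4, i.e. ρ^4 ≥ 14/(14+34) = 7/24.
Hence ρ ≥ (7/24)^(1/4) ≈ 0.735.

0.735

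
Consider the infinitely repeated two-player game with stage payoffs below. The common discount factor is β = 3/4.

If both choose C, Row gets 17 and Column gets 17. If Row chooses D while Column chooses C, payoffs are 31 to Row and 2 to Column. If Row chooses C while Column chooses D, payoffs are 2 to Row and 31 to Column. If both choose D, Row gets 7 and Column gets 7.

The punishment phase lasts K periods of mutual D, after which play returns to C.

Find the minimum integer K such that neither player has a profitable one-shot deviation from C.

IC: β(1−β^K)/(1−β) ≥ (31−17)/(17−7) = 7/5.
With β = 3/4: need 1 − β^K ≥ 7/5·(1−3/4)/(3/4), i.e. β^K ≤ 0.5333.
Since (3/4)^2 = 0.5625 and (3/4)^3 = 0.4219, the smallest such K is 3.

3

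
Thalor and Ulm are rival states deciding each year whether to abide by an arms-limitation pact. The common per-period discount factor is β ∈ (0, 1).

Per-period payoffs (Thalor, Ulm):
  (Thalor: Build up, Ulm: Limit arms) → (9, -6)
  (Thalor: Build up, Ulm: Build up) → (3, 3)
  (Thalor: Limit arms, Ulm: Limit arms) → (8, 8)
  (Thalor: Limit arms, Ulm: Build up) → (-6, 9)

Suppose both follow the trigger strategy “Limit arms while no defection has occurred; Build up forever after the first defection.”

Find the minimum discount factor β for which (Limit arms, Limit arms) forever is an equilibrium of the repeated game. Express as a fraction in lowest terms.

1/6

Cooperation forever yields 8 each period: 8/(1−β).
Deviating yields 9 once, then 3 forever: 9 + 3β/(1−β).
No profitable deviation requires 8/(1−β) ≥ 9 + 3β/(1−β).
Multiplying by (1−β): 8 ≥ 9(1−β) + 3β = 9 − 6β.
So 6β ≥ 1, i.e. β ≥ 1/6.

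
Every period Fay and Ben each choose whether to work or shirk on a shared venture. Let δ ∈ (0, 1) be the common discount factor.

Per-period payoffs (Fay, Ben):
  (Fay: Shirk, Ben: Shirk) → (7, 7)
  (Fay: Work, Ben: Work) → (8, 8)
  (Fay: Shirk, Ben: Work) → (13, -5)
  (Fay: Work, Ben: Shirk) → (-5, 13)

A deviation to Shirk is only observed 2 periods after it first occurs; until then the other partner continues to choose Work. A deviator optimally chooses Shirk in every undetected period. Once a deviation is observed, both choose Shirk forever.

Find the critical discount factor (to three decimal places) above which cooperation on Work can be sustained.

0.913

A deviator earns 13 for 2 periods, then 7 forever; cooperating earns 8 forever. Multiplying the IC by (1−δ):
8 ≥ 13(1−δ^2) + 7δ^2, so 6·δ^2 ≥ 5 and δ^2 ≥ 5/6.
δ ≥ (5/6)^(1/2) ≈ 0.913.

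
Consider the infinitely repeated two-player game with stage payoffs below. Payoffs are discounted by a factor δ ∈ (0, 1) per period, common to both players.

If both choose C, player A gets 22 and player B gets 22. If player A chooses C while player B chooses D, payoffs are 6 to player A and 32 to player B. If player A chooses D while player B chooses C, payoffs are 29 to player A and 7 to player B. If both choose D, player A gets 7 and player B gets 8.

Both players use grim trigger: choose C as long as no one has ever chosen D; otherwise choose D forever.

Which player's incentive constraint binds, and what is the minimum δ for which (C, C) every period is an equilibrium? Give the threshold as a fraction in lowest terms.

For player A: deviation gain 29−22 = 7, per-period punishment loss 22−7 = 15. IC gives δ ≥ 7/22.
For player B: gain 10, loss 14 per period, so δ ≥ 10/24 = 5/12.
The tighter constraint is player B's, so cooperation needs δ ≥ 5/12.

player B; δ ≥ 5/12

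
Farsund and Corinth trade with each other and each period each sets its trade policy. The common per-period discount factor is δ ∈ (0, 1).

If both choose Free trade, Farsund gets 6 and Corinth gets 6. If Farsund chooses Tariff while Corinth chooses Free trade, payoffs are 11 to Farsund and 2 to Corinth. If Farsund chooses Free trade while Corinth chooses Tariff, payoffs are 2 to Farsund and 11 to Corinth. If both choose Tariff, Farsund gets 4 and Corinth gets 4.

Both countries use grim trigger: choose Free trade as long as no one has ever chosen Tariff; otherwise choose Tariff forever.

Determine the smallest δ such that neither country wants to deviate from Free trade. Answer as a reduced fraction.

5/7

6/(1−δ) ≥ 11 + 4δ/(1−δ)
6 ≥ 11 − 7δ
δ ≥ 5/7.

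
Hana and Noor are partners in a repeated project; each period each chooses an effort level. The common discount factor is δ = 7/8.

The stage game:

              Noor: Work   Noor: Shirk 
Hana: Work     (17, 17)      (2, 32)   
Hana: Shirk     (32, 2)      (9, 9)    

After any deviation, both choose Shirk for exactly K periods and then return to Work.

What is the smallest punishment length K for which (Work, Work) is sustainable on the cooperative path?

IC: δ(1−δ^K)/(1−δ) ≥ (32−17)/(17−9) = 15/8.
With δ = 7/8: need 1 − δ^K ≥ 15/8·(1−7/8)/(7/8), i.e. δ^K ≤ 0.7321.
Since (7/8)^2 = 0.7656 and (7/8)^3 = 0.6699, the smallest such K is 3.

3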